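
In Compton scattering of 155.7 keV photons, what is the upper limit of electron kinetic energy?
58.9555 keV

Maximum energy transfer occurs at θ = 180° (backscattering).

Initial photon: E₀ = 155.7 keV → λ₀ = 7.9630 pm

Maximum Compton shift (at 180°):
Δλ_max = 2λ_C = 2 × 2.4263 = 4.8526 pm

Final wavelength:
λ' = 7.9630 + 4.8526 = 12.8156 pm

Minimum photon energy (maximum energy to electron):
E'_min = hc/λ' = 96.7445 keV

Maximum electron kinetic energy:
K_max = E₀ - E'_min = 155.7000 - 96.7445 = 58.9555 keV

(Intermediate values are shown rounded; full precision is carried through to the final answer.)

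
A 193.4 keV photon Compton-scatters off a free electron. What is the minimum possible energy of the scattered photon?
110.0772 keV (at θ = 180°)

The scattered photon has minimum energy when its wavelength is maximum, i.e., when the Compton shift Δλ = λ_C(1 − cos θ) is maximum. This occurs at θ = 180° (backscattering), giving Δλ_max = 2λ_C = 4.8526 pm.

Initial wavelength: λ₀ = hc/E₀ = 6.4108 pm
Maximum final wavelength: λ'_max = λ₀ + 2λ_C = 6.4108 + 4.8526 = 11.2634 pm
Minimum final energy: E'_min = hc/λ'_max = 110.0772 keV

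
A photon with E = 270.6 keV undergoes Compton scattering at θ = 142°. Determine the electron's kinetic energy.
131.6057 keV

By energy conservation: K_e = E_initial - E_final

First find the scattered photon energy:
Initial wavelength: λ = hc/E = 4.5818 pm
Compton shift: Δλ = λ_C(1 - cos(142°)) = 4.3383 pm
Final wavelength: λ' = 4.5818 + 4.3383 = 8.9201 pm
Final photon energy: E' = hc/λ' = 138.9943 keV

Electron kinetic energy:
K_e = E - E' = 270.6000 - 138.9943 = 131.6057 keV

(Intermediate values are shown rounded; full precision is carried through to the final answer.)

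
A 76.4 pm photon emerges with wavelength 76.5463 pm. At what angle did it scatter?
20.00°

First find the wavelength shift:
Δλ = λ' - λ = 76.5463 - 76.4 = 0.1463 pm

Using Δλ = λ_C(1 - cos θ), with λ_C = h/(m_e·c) ≈ 2.42631024 pm:
cos θ = 1 - Δλ/λ_C
cos θ = 1 - 0.1463/2.42631024
cos θ = 0.939703

θ = arccos(0.939703)
θ = 20.00°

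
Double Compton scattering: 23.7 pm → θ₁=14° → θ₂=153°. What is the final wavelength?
28.3602 pm

Apply Compton shift twice:

First scattering at θ₁ = 14°:
Δλ₁ = λ_C(1 - cos(14°))
Δλ₁ = 2.4263 × 0.0297
Δλ₁ = 0.0721 pm

After first scattering:
λ₁ = 23.7 + 0.0721 = 23.7721 pm

Second scattering at θ₂ = 153°:
Δλ₂ = λ_C(1 - cos(153°))
Δλ₂ = 2.4263 × 1.8910
Δλ₂ = 4.5882 pm

Final wavelength:
λ₂ = 23.7721 + 4.5882 = 28.3602 pm

Total shift: Δλ_total = 0.0721 + 4.5882 = 4.6602 pm

(Intermediate values are shown rounded; full precision is carried through to the final answer.)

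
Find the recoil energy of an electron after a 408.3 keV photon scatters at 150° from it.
244.3898 keV

By energy conservation: K_e = E_initial - E_final

First find the scattered photon energy:
Initial wavelength: λ = hc/E = 3.0366 pm
Compton shift: Δλ = λ_C(1 - cos(150°)) = 4.5276 pm
Final wavelength: λ' = 3.0366 + 4.5276 = 7.5642 pm
Final photon energy: E' = hc/λ' = 163.9102 keV

Electron kinetic energy:
K_e = E - E' = 408.3000 - 163.9102 = 244.3898 keV

(Intermediate values are shown rounded; full precision is carried through to the final answer.)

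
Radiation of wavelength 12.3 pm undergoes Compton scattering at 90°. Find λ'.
14.7263 pm

Using the Compton formula: λ' = λ + λ_C(1 − cos θ)

For θ = 90°, cos θ = 0 (exact) = 0.0000, so:
1 − cos 90° = 1 − (0) = 1.0000

Δλ = λ_C × 1.0000 = 2.4263 × 1.0000 = 2.4263 pm

λ' = 12.3 + 2.4263 = 14.7263 pm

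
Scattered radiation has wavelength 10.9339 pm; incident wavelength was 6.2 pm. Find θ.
162.00°

First find the wavelength shift:
Δλ = λ' - λ = 10.9339 - 6.2 = 4.7339 pm

Using Δλ = λ_C(1 - cos θ), with λ_C = h/(m_e·c) ≈ 2.42631024 pm:
cos θ = 1 - Δλ/λ_C
cos θ = 1 - 4.7339/2.42631024
cos θ = -0.951070

θ = arccos(-0.951070)
θ = 162.00°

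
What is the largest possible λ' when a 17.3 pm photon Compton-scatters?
22.1526 pm (at θ = 180°)

The Compton shift is Δλ = λ_C(1 − cos θ).

Since cos θ ranges from −1 to 1, the factor (1 − cos θ) ranges from 0 to 2; the maximum shift occurs at θ = 180° (backscattering):
Δλ_max = 2λ_C = 2 × 2.4263 pm = 4.8526 pm

Maximum scattered wavelength:
λ'_max = λ₀ + Δλ_max = 17.3 + 4.8526 = 22.1526 pm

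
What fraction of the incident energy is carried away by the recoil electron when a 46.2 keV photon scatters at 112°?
0.1105 (or 11.05%)

Calculate initial and final photon energies:

Initial: E₀ = 46.2 keV → λ₀ = 26.8364 pm
Compton shift: Δλ = 3.3352 pm
Final wavelength: λ' = 30.1716 pm
Final energy: E' = 41.0930 keV

Fractional energy loss:
(E₀ - E')/E₀ = (46.2000 - 41.0930)/46.2000
= 5.1070/46.2000
= 0.1105
= 11.05%

(Intermediate values are shown rounded; full precision is carried through to the final answer.)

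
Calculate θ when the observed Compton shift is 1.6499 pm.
71.34°

From the Compton formula Δλ = λ_C(1 - cos θ), we can solve for θ:

cos θ = 1 - Δλ/λ_C

Given:
- Δλ = 1.6499 pm
- λ_C = h/(m_e·c) ≈ 2.42631024 pm

cos θ = 1 - 1.6499/2.42631024
cos θ = 1 - 0.680004
cos θ = 0.319996

θ = arccos(0.319996)
θ = 71.34°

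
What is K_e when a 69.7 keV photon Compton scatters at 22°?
0.6855 keV

By energy conservation: K_e = E_initial - E_final

First find the scattered photon energy:
Initial wavelength: λ = hc/E = 17.7883 pm
Compton shift: Δλ = λ_C(1 - cos(22°)) = 0.1767 pm
Final wavelength: λ' = 17.7883 + 0.1767 = 17.9649 pm
Final photon energy: E' = hc/λ' = 69.0145 keV

Electron kinetic energy:
K_e = E - E' = 69.7000 - 69.0145 = 0.6855 keV

(Intermediate values are shown rounded; full precision is carried through to the final answer.)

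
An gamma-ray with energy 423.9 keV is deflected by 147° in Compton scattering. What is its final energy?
167.8631 keV

First convert energy to wavelength:
λ = hc/E, with hc ≈ 1239.842 keV·pm (i.e. 1239.842 eV·nm)

For E = 423.9 keV = 423900 eV:
λ = 1239.842 keV·pm / 423.9 keV
λ = 2.9248 pm

Calculate the Compton shift:
Δλ = λ_C(1 - cos(147°)) = 2.4263 × 1.8387
Δλ = 4.4612 pm

Final wavelength:
λ' = 2.9248 + 4.4612 = 7.3860 pm

Final energy:
E' = hc/λ' = 1239.842 / 7.3860 = 167.8631 keV

(Intermediate values are shown rounded; full precision is carried through to the final answer.)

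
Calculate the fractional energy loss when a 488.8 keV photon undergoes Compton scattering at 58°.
0.3102 (or 31.02%)

Calculate initial and final photon energies:

Initial: E₀ = 488.8 keV → λ₀ = 2.5365 pm
Compton shift: Δλ = 1.1406 pm
Final wavelength: λ' = 3.6771 pm
Final energy: E' = 337.1827 keV

Fractional energy loss:
(E₀ - E')/E₀ = (488.8000 - 337.1827)/488.8000
= 151.6173/488.8000
= 0.3102
= 31.02%

(Intermediate values are shown rounded; full precision is carried through to the final answer.)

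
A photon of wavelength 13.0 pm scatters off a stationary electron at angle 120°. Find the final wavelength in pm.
16.6395 pm

Using the Compton scattering formula:
λ' = λ + Δλ = λ + λ_C(1 - cos θ)

Given:
- Initial wavelength λ = 13.0 pm
- Scattering angle θ = 120°
- Compton wavelength λ_C ≈ 2.4263 pm

Calculate the shift:
Δλ = 2.4263 × (1 - cos(120°))
Δλ = 2.4263 × 1.5000
Δλ = 3.6395 pm

Final wavelength:
λ' = 13.0 + 3.6395 = 16.6395 pm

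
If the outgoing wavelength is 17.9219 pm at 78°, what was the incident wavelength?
16.0000 pm

From λ' = λ + Δλ, we have λ = λ' - Δλ

First calculate the Compton shift:
Δλ = λ_C(1 - cos θ)
Δλ = 2.4263 × (1 - cos(78°))
Δλ = 2.4263 × 0.7921
Δλ = 1.9219 pm

Initial wavelength:
λ = λ' - Δλ
λ = 17.9219 - 1.9219
λ = 16.0000 pm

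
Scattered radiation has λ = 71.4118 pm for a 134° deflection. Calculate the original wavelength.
67.3000 pm

From λ' = λ + Δλ, we have λ = λ' - Δλ

First calculate the Compton shift:
Δλ = λ_C(1 - cos θ)
Δλ = 2.4263 × (1 - cos(134°))
Δλ = 2.4263 × 1.6947
Δλ = 4.1118 pm

Initial wavelength:
λ = λ' - Δλ
λ = 71.4118 - 4.1118
λ = 67.3000 pm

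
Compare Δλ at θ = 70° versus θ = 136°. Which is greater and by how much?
136° produces the larger shift by a factor of 2.613

Calculate both shifts using Δλ = λ_C(1 - cos θ):

For θ₁ = 70°:
Δλ₁ = 2.4263 × (1 - cos(70°))
Δλ₁ = 2.4263 × 0.6580
Δλ₁ = 1.5965 pm

For θ₂ = 136°:
Δλ₂ = 2.4263 × (1 - cos(136°))
Δλ₂ = 2.4263 × 1.7193
Δλ₂ = 4.1717 pm

The 136° angle produces the larger shift.
Ratio: 4.1717/1.5965 = 2.613

(Intermediate values are shown rounded; full precision is carried through to the final answer.)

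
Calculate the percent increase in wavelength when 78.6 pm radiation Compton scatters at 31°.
0.4409%

Calculate the Compton shift:
Δλ = λ_C(1 - cos(31°))
Δλ = 2.4263 × (1 - cos(31°))
Δλ = 2.4263 × 0.1428
Δλ = 0.3466 pm

Percentage change:
(Δλ/λ₀) × 100 = (0.3466/78.6) × 100
= 0.4409%

(Intermediate values are shown rounded; full precision is carried through to the final answer.)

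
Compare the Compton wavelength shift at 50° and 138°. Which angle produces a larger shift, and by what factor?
138° produces the larger shift by a factor of 4.880

Calculate both shifts using Δλ = λ_C(1 - cos θ):

For θ₁ = 50°:
Δλ₁ = 2.4263 × (1 - cos(50°))
Δλ₁ = 2.4263 × 0.3572
Δλ₁ = 0.8667 pm

For θ₂ = 138°:
Δλ₂ = 2.4263 × (1 - cos(138°))
Δλ₂ = 2.4263 × 1.7431
Δλ₂ = 4.2294 pm

The 138° angle produces the larger shift.
Ratio: 4.2294/0.8667 = 4.880

(Intermediate values are shown rounded; full precision is carried through to the final answer.)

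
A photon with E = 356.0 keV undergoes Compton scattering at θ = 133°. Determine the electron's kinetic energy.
192.0811 keV

By energy conservation: K_e = E_initial - E_final

First find the scattered photon energy:
Initial wavelength: λ = hc/E = 3.4827 pm
Compton shift: Δλ = λ_C(1 - cos(133°)) = 4.0810 pm
Final wavelength: λ' = 3.4827 + 4.0810 = 7.5638 pm
Final photon energy: E' = hc/λ' = 163.9189 keV

Electron kinetic energy:
K_e = E - E' = 356.0000 - 163.9189 = 192.0811 keV

(Intermediate values are shown rounded; full precision is carried through to the final answer.)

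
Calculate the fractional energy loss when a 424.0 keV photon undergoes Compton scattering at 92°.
0.4620 (or 46.20%)

Calculate initial and final photon energies:

Initial: E₀ = 424.0 keV → λ₀ = 2.9242 pm
Compton shift: Δλ = 2.5110 pm
Final wavelength: λ' = 5.4351 pm
Final energy: E' = 228.1158 keV

Fractional energy loss:
(E₀ - E')/E₀ = (424.0000 - 228.1158)/424.0000
= 195.8842/424.0000
= 0.4620
= 46.20%

(Intermediate values are shown rounded; full precision is carried through to the final answer.)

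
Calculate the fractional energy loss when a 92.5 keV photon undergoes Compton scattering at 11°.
0.0033 (or 0.33%)

Calculate initial and final photon energies:

Initial: E₀ = 92.5 keV → λ₀ = 13.4037 pm
Compton shift: Δλ = 0.0446 pm
Final wavelength: λ' = 13.4483 pm
Final energy: E' = 92.1934 keV

Fractional energy loss:
(E₀ - E')/E₀ = (92.5000 - 92.1934)/92.5000
= 0.3066/92.5000
= 0.0033
= 0.33%

(Intermediate values are shown rounded; full precision is carried through to the final answer.)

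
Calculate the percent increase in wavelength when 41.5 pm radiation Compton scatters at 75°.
4.3333%

Calculate the Compton shift:
Δλ = λ_C(1 - cos(75°))
Δλ = 2.4263 × (1 - cos(75°))
Δλ = 2.4263 × 0.7412
Δλ = 1.7983 pm

Percentage change:
(Δλ/λ₀) × 100 = (1.7983/41.5) × 100
= 4.3333%

(Intermediate values are shown rounded; full precision is carried through to the final answer.)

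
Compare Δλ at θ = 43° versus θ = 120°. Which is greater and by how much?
120° produces the larger shift by a factor of 5.584

Calculate both shifts using Δλ = λ_C(1 - cos θ):

For θ₁ = 43°:
Δλ₁ = 2.4263 × (1 - cos(43°))
Δλ₁ = 2.4263 × 0.2686
Δλ₁ = 0.6518 pm

For θ₂ = 120°:
Δλ₂ = 2.4263 × (1 - cos(120°))
Δλ₂ = 2.4263 × 1.5000
Δλ₂ = 3.6395 pm

The 120° angle produces the larger shift.
Ratio: 3.6395/0.6518 = 5.584

(Intermediate values are shown rounded; full precision is carried through to the final answer.)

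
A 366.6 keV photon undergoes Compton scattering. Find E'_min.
150.5645 keV (at θ = 180°)

The scattered photon has minimum energy when its wavelength is maximum, i.e., when the Compton shift Δλ = λ_C(1 − cos θ) is maximum. This occurs at θ = 180° (backscattering), giving Δλ_max = 2λ_C = 4.8526 pm.

Initial wavelength: λ₀ = hc/E₀ = 3.3820 pm
Maximum final wavelength: λ'_max = λ₀ + 2λ_C = 3.3820 + 4.8526 = 8.2346 pm
Minimum final energy: E'_min = hc/λ'_max = 150.5645 keV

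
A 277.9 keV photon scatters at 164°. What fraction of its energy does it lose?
0.5161 (or 51.61%)

Calculate initial and final photon energies:

Initial: E₀ = 277.9 keV → λ₀ = 4.4615 pm
Compton shift: Δλ = 4.7586 pm
Final wavelength: λ' = 9.2201 pm
Final energy: E' = 134.4717 keV

Fractional energy loss:
(E₀ - E')/E₀ = (277.9000 - 134.4717)/277.9000
= 143.4283/277.9000
= 0.5161
= 51.61%

(Intermediate values are shown rounded; full precision is carried through to the final answer.)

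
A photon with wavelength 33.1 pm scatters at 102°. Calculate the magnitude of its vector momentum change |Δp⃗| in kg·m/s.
2.9866e-23 kg·m/s

Photon momentum magnitude is p = h/λ.

Initial momentum:
p₀ = h/λ = 6.6261e-34/3.3100e-11 = 2.0018e-23 kg·m/s

After scattering:
λ' = λ + Δλ = 33.1 + 2.9308 = 36.0308 pm
p' = h/λ' = 6.6261e-34/3.6031e-11 = 1.8390e-23 kg·m/s

Momentum is a vector; the scattered photon's direction makes angle θ = 102° with the incident direction. The magnitude of the vector change Δp⃗ = p⃗₀ − p⃗' is found from the law of cosines:
|Δp⃗|² = p₀² + p'² − 2p₀p'cos θ
|Δp⃗|² = (2.0018e-23)² + (1.8390e-23)² − 2·2.0018e-23·1.8390e-23·cos(102°)
|Δp⃗| = 2.9866e-23 kg·m/s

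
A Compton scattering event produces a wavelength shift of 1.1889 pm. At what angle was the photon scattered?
59.34°

From the Compton formula Δλ = λ_C(1 - cos θ), we can solve for θ:

cos θ = 1 - Δλ/λ_C

Given:
- Δλ = 1.1889 pm
- λ_C = h/(m_e·c) ≈ 2.42631024 pm

cos θ = 1 - 1.1889/2.42631024
cos θ = 1 - 0.490003
cos θ = 0.509997

θ = arccos(0.509997)
θ = 59.34°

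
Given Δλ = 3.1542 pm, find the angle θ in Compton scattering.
107.46°

From the Compton formula Δλ = λ_C(1 - cos θ), we can solve for θ:

cos θ = 1 - Δλ/λ_C

Given:
- Δλ = 3.1542 pm
- λ_C = h/(m_e·c) ≈ 2.42631024 pm

cos θ = 1 - 3.1542/2.42631024
cos θ = 1 - 1.299999
cos θ = -0.299999

θ = arccos(-0.299999)
θ = 107.46°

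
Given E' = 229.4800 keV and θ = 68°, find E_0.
319.1000 keV

Convert final energy to wavelength (hc ≈ 1239.842 keV·pm):
λ' = hc/E' = 1239.842 / 229.4800 = 5.4028 pm

Calculate the Compton shift:
Δλ = λ_C(1 - cos(68°))
Δλ = 2.4263 × (1 - cos(68°))
Δλ = 1.5174 pm

Initial wavelength:
λ = λ' - Δλ = 5.4028 - 1.5174 = 3.8854 pm

Initial energy:
E = hc/λ = 1239.842 / 3.8854 = 319.1000 keV

(Intermediate values are shown rounded; full precision is carried through to the final answer.)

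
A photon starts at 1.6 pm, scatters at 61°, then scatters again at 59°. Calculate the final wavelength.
4.0267 pm

Apply Compton shift twice:

First scattering at θ₁ = 61°:
Δλ₁ = λ_C(1 - cos(61°))
Δλ₁ = 2.4263 × 0.5152
Δλ₁ = 1.2500 pm

After first scattering:
λ₁ = 1.6 + 1.2500 = 2.8500 pm

Second scattering at θ₂ = 59°:
Δλ₂ = λ_C(1 - cos(59°))
Δλ₂ = 2.4263 × 0.4850
Δλ₂ = 1.1767 pm

Final wavelength:
λ₂ = 2.8500 + 1.1767 = 4.0267 pm

Total shift: Δλ_total = 1.2500 + 1.1767 = 2.4267 pm

(Intermediate values are shown rounded; full precision is carried through to the final answer.)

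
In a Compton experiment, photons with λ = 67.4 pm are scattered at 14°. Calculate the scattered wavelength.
67.4721 pm

Using the Compton scattering formula:
λ' = λ + Δλ = λ + λ_C(1 - cos θ)

Given:
- Initial wavelength λ = 67.4 pm
- Scattering angle θ = 14°
- Compton wavelength λ_C ≈ 2.4263 pm

Calculate the shift:
Δλ = 2.4263 × (1 - cos(14°))
Δλ = 2.4263 × 0.0297
Δλ = 0.0721 pm

Final wavelength:
λ' = 67.4 + 0.0721 = 67.4721 pm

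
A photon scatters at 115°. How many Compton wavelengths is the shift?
1.4226 λ_C

The Compton shift formula is:
Δλ = λ_C(1 - cos θ)

Dividing both sides by λ_C:
Δλ/λ_C = 1 - cos θ

For θ = 115°:
Δλ/λ_C = 1 - cos(115°)
Δλ/λ_C = 1 - -0.4226
Δλ/λ_C = 1.4226

This means the shift is 1.4226 × λ_C = 3.4517 pm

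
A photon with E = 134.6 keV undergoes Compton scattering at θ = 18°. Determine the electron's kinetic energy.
1.7132 keV

By energy conservation: K_e = E_initial - E_final

First find the scattered photon energy:
Initial wavelength: λ = hc/E = 9.2113 pm
Compton shift: Δλ = λ_C(1 - cos(18°)) = 0.1188 pm
Final wavelength: λ' = 9.2113 + 0.1188 = 9.3301 pm
Final photon energy: E' = hc/λ' = 132.8868 keV

Electron kinetic energy:
K_e = E - E' = 134.6000 - 132.8868 = 1.7132 keV

(Intermediate values are shown rounded; full precision is carried through to the final answer.)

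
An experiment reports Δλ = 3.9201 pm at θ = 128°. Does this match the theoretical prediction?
Yes, consistent

Calculate the expected shift for θ = 128°:

Δλ_expected = λ_C(1 - cos(128°))
Δλ_expected = 2.4263 × (1 - cos(128°))
Δλ_expected = 2.4263 × 1.6157
Δλ_expected = 3.9201 pm

Given shift: 3.9201 pm
Expected shift: 3.9201 pm
Difference: 0.0000 pm

The values match. This is consistent with Compton scattering at the stated angle.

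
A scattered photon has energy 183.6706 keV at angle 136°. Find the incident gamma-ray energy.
480.8003 keV

Convert final energy to wavelength (hc ≈ 1239.842 keV·pm):
λ' = hc/E' = 1239.842 / 183.6706 = 6.7504 pm

Calculate the Compton shift:
Δλ = λ_C(1 - cos(136°))
Δλ = 2.4263 × (1 - cos(136°))
Δλ = 4.1717 pm

Initial wavelength:
λ = λ' - Δλ = 6.7504 - 4.1717 = 2.5787 pm

Initial energy:
E = hc/λ = 1239.842 / 2.5787 = 480.8003 keV

(Intermediate values are shown rounded; full precision is carried through to the final answer.)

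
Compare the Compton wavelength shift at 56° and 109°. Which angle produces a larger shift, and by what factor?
109° produces the larger shift by a factor of 3.007

Calculate both shifts using Δλ = λ_C(1 - cos θ):

For θ₁ = 56°:
Δλ₁ = 2.4263 × (1 - cos(56°))
Δλ₁ = 2.4263 × 0.4408
Δλ₁ = 1.0695 pm

For θ₂ = 109°:
Δλ₂ = 2.4263 × (1 - cos(109°))
Δλ₂ = 2.4263 × 1.3256
Δλ₂ = 3.2162 pm

The 109° angle produces the larger shift.
Ratio: 3.2162/1.0695 = 3.007

(Intermediate values are shown rounded; full precision is carried through to the final answer.)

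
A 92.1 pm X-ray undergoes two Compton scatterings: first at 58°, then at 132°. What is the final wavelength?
97.2904 pm

Apply Compton shift twice:

First scattering at θ₁ = 58°:
Δλ₁ = λ_C(1 - cos(58°))
Δλ₁ = 2.4263 × 0.4701
Δλ₁ = 1.1406 pm

After first scattering:
λ₁ = 92.1 + 1.1406 = 93.2406 pm

Second scattering at θ₂ = 132°:
Δλ₂ = λ_C(1 - cos(132°))
Δλ₂ = 2.4263 × 1.6691
Δλ₂ = 4.0498 pm

Final wavelength:
λ₂ = 93.2406 + 4.0498 = 97.2904 pm

Total shift: Δλ_total = 1.1406 + 4.0498 = 5.1904 pm

(Intermediate values are shown rounded; full precision is carried through to the final answer.)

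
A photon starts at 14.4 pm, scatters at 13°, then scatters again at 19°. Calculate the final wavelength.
14.5944 pm

Apply Compton shift twice:

First scattering at θ₁ = 13°:
Δλ₁ = λ_C(1 - cos(13°))
Δλ₁ = 2.4263 × 0.0256
Δλ₁ = 0.0622 pm

After first scattering:
λ₁ = 14.4 + 0.0622 = 14.4622 pm

Second scattering at θ₂ = 19°:
Δλ₂ = λ_C(1 - cos(19°))
Δλ₂ = 2.4263 × 0.0545
Δλ₂ = 0.1322 pm

Final wavelength:
λ₂ = 14.4622 + 0.1322 = 14.5944 pm

Total shift: Δλ_total = 0.0622 + 0.1322 = 0.1944 pm

(Intermediate values are shown rounded; full precision is carried through to the final answer.)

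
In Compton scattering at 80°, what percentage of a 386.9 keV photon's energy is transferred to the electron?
0.3849 (or 38.49%)

Calculate initial and final photon energies:

Initial: E₀ = 386.9 keV → λ₀ = 3.2046 pm
Compton shift: Δλ = 2.0050 pm
Final wavelength: λ' = 5.2095 pm
Final energy: E' = 237.9945 keV

Fractional energy loss:
(E₀ - E')/E₀ = (386.9000 - 237.9945)/386.9000
= 148.9055/386.9000
= 0.3849
= 38.49%

(Intermediate values are shown rounded; full precision is carried through to the final answer.)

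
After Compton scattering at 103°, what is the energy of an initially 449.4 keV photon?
216.3398 keV

First convert energy to wavelength:
λ = hc/E, with hc ≈ 1239.842 keV·pm (i.e. 1239.842 eV·nm)

For E = 449.4 keV = 449400 eV:
λ = 1239.842 keV·pm / 449.4 keV
λ = 2.7589 pm

Calculate the Compton shift:
Δλ = λ_C(1 - cos(103°)) = 2.4263 × 1.2250
Δλ = 2.9721 pm

Final wavelength:
λ' = 2.7589 + 2.9721 = 5.7310 pm

Final energy:
E' = hc/λ' = 1239.842 / 5.7310 = 216.3398 keV

(Intermediate values are shown rounded; full precision is carried through to the final answer.)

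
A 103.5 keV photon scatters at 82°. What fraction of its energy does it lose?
0.1485 (or 14.85%)

Calculate initial and final photon energies:

Initial: E₀ = 103.5 keV → λ₀ = 11.9791 pm
Compton shift: Δλ = 2.0886 pm
Final wavelength: λ' = 14.0678 pm
Final energy: E' = 88.1334 keV

Fractional energy loss:
(E₀ - E')/E₀ = (103.5000 - 88.1334)/103.5000
= 15.3666/103.5000
= 0.1485
= 14.85%

(Intermediate values are shown rounded; full precision is carried through to the final answer.)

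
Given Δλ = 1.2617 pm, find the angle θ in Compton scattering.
61.32°

From the Compton formula Δλ = λ_C(1 - cos θ), we can solve for θ:

cos θ = 1 - Δλ/λ_C

Given:
- Δλ = 1.2617 pm
- λ_C = h/(m_e·c) ≈ 2.42631024 pm

cos θ = 1 - 1.2617/2.42631024
cos θ = 1 - 0.520008
cos θ = 0.479992

θ = arccos(0.479992)
θ = 61.32°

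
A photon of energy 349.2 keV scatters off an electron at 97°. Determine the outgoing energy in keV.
197.6624 keV

First convert energy to wavelength:
λ = hc/E, with hc ≈ 1239.842 keV·pm (i.e. 1239.842 eV·nm)

For E = 349.2 keV = 349200 eV:
λ = 1239.842 keV·pm / 349.2 keV
λ = 3.5505 pm

Calculate the Compton shift:
Δλ = λ_C(1 - cos(97°)) = 2.4263 × 1.1219
Δλ = 2.7220 pm

Final wavelength:
λ' = 3.5505 + 2.7220 = 6.2725 pm

Final energy:
E' = hc/λ' = 1239.842 / 6.2725 = 197.6624 keV

(Intermediate values are shown rounded; full precision is carried through to the final answer.)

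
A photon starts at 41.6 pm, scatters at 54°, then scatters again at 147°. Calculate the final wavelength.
47.0613 pm

Apply Compton shift twice:

First scattering at θ₁ = 54°:
Δλ₁ = λ_C(1 - cos(54°))
Δλ₁ = 2.4263 × 0.4122
Δλ₁ = 1.0002 pm

After first scattering:
λ₁ = 41.6 + 1.0002 = 42.6002 pm

Second scattering at θ₂ = 147°:
Δλ₂ = λ_C(1 - cos(147°))
Δλ₂ = 2.4263 × 1.8387
Δλ₂ = 4.4612 pm

Final wavelength:
λ₂ = 42.6002 + 4.4612 = 47.0613 pm

Total shift: Δλ_total = 1.0002 + 4.4612 = 5.4613 pm

(Intermediate values are shown rounded; full precision is carried through to the final answer.)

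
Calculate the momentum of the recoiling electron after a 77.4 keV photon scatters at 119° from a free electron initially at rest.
6.4853e-23 kg·m/s

The electron is initially at rest, so by conservation of momentum:
p⃗_e = p⃗₀ − p⃗'  (incident photon momentum minus scattered photon momentum)

Photon momentum magnitudes (p = h/λ = E/c):
λ₀ = hc/E₀ = 16.0186 pm → p₀ = h/λ₀ = 4.1365e-23 kg·m/s
Δλ = λ_C(1 − cos 119°) = 3.6026 pm
λ' = 19.6212 pm → p' = h/λ' = 3.3770e-23 kg·m/s

The scattered photon makes angle θ = 119° with the incident direction, so by the law of cosines:
|p⃗_e|² = p₀² + p'² − 2p₀p'cos θ
|p⃗_e|² = (4.1365e-23)² + (3.3770e-23)² − 2·4.1365e-23·3.3770e-23·cos(119°)
|p⃗_e| = 6.4853e-23 kg·m/s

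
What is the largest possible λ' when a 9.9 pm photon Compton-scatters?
14.7526 pm (at θ = 180°)

The Compton shift is Δλ = λ_C(1 − cos θ).

Since cos θ ranges from −1 to 1, the factor (1 − cos θ) ranges from 0 to 2; the maximum shift occurs at θ = 180° (backscattering):
Δλ_max = 2λ_C = 2 × 2.4263 pm = 4.8526 pm

Maximum scattered wavelength:
λ'_max = λ₀ + Δλ_max = 9.9 + 4.8526 = 14.7526 pm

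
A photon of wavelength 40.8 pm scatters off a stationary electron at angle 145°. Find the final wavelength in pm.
45.2138 pm

Using the Compton scattering formula:
λ' = λ + Δλ = λ + λ_C(1 - cos θ)

Given:
- Initial wavelength λ = 40.8 pm
- Scattering angle θ = 145°
- Compton wavelength λ_C ≈ 2.4263 pm

Calculate the shift:
Δλ = 2.4263 × (1 - cos(145°))
Δλ = 2.4263 × 1.8192
Δλ = 4.4138 pm

Final wavelength:
λ' = 40.8 + 4.4138 = 45.2138 pm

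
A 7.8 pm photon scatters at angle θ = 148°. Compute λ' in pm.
12.2839 pm

Using the Compton scattering formula:
λ' = λ + Δλ = λ + λ_C(1 - cos θ)

Given:
- Initial wavelength λ = 7.8 pm
- Scattering angle θ = 148°
- Compton wavelength λ_C ≈ 2.4263 pm

Calculate the shift:
Δλ = 2.4263 × (1 - cos(148°))
Δλ = 2.4263 × 1.8480
Δλ = 4.4839 pm

Final wavelength:
λ' = 7.8 + 4.4839 = 12.2839 pm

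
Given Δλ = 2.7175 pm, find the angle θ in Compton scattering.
96.89°

From the Compton formula Δλ = λ_C(1 - cos θ), we can solve for θ:

cos θ = 1 - Δλ/λ_C

Given:
- Δλ = 2.7175 pm
- λ_C = h/(m_e·c) ≈ 2.42631024 pm

cos θ = 1 - 2.7175/2.42631024
cos θ = 1 - 1.120013
cos θ = -0.120013

θ = arccos(-0.120013)
θ = 96.89°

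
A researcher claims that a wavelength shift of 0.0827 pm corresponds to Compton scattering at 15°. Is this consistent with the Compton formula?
Yes, consistent

Calculate the expected shift for θ = 15°:

Δλ_expected = λ_C(1 - cos(15°))
Δλ_expected = 2.4263 × (1 - cos(15°))
Δλ_expected = 2.4263 × 0.0341
Δλ_expected = 0.0827 pm

Given shift: 0.0827 pm
Expected shift: 0.0827 pm
Difference: 0.0000 pm

The values match. This is consistent with Compton scattering at the stated angle.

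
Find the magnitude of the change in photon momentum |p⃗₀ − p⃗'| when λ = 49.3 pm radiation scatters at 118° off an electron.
2.2269e-23 kg·m/s

Photon momentum magnitude is p = h/λ.

Initial momentum:
p₀ = h/λ = 6.6261e-34/4.9300e-11 = 1.3440e-23 kg·m/s

After scattering:
λ' = λ + Δλ = 49.3 + 3.5654 = 52.8654 pm
p' = h/λ' = 6.6261e-34/5.2865e-11 = 1.2534e-23 kg·m/s

Momentum is a vector; the scattered photon's direction makes angle θ = 118° with the incident direction. The magnitude of the vector change Δp⃗ = p⃗₀ − p⃗' is found from the law of cosines:
|Δp⃗|² = p₀² + p'² − 2p₀p'cos θ
|Δp⃗|² = (1.3440e-23)² + (1.2534e-23)² − 2·1.3440e-23·1.2534e-23·cos(118°)
|Δp⃗| = 2.2269e-23 kg·m/s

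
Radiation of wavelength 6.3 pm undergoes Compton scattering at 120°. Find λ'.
9.9395 pm

Using the Compton formula: λ' = λ + λ_C(1 − cos θ)

For θ = 120°, cos θ = -1/2 (exact) = -0.5000, so:
1 − cos 120° = 1 − (-1/2) = 1.5000

Δλ = λ_C × 1.5000 = 2.4263 × 1.5000 = 3.6395 pm

λ' = 6.3 + 3.6395 = 9.9395 pm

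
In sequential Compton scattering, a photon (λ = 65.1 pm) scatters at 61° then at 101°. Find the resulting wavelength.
69.2393 pm

Apply Compton shift twice:

First scattering at θ₁ = 61°:
Δλ₁ = λ_C(1 - cos(61°))
Δλ₁ = 2.4263 × 0.5152
Δλ₁ = 1.2500 pm

After first scattering:
λ₁ = 65.1 + 1.2500 = 66.3500 pm

Second scattering at θ₂ = 101°:
Δλ₂ = λ_C(1 - cos(101°))
Δλ₂ = 2.4263 × 1.1908
Δλ₂ = 2.8893 pm

Final wavelength:
λ₂ = 66.3500 + 2.8893 = 69.2393 pm

Total shift: Δλ_total = 1.2500 + 2.8893 = 4.1393 pm

(Intermediate values are shown rounded; full precision is carried through to the final answer.)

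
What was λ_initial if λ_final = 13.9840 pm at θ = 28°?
13.7000 pm

From λ' = λ + Δλ, we have λ = λ' - Δλ

First calculate the Compton shift:
Δλ = λ_C(1 - cos θ)
Δλ = 2.4263 × (1 - cos(28°))
Δλ = 2.4263 × 0.1171
Δλ = 0.2840 pm

Initial wavelength:
λ = λ' - Δλ
λ = 13.9840 - 0.2840
λ = 13.7000 pm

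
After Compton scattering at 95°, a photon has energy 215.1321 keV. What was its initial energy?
396.7001 keV

Convert final energy to wavelength (hc ≈ 1239.842 keV·pm):
λ' = hc/E' = 1239.842 / 215.1321 = 5.7632 pm

Calculate the Compton shift:
Δλ = λ_C(1 - cos(95°))
Δλ = 2.4263 × (1 - cos(95°))
Δλ = 2.6378 pm

Initial wavelength:
λ = λ' - Δλ = 5.7632 - 2.6378 = 3.1254 pm

Initial energy:
E = hc/λ = 1239.842 / 3.1254 = 396.7001 keV

(Intermediate values are shown rounded; full precision is carried through to the final answer.)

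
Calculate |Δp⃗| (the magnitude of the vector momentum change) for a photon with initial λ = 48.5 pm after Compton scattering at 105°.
2.1041e-23 kg·m/s

Photon momentum magnitude is p = h/λ.

Initial momentum:
p₀ = h/λ = 6.6261e-34/4.8500e-11 = 1.3662e-23 kg·m/s

After scattering:
λ' = λ + Δλ = 48.5 + 3.0543 = 51.5543 pm
p' = h/λ' = 6.6261e-34/5.1554e-11 = 1.2853e-23 kg·m/s

Momentum is a vector; the scattered photon's direction makes angle θ = 105° with the incident direction. The magnitude of the vector change Δp⃗ = p⃗₀ − p⃗' is found from the law of cosines:
|Δp⃗|² = p₀² + p'² − 2p₀p'cos θ
|Δp⃗|² = (1.3662e-23)² + (1.2853e-23)² − 2·1.3662e-23·1.2853e-23·cos(105°)
|Δp⃗| = 2.1041e-23 kg·m/s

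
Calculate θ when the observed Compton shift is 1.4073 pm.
65.17°

From the Compton formula Δλ = λ_C(1 - cos θ), we can solve for θ:

cos θ = 1 - Δλ/λ_C

Given:
- Δλ = 1.4073 pm
- λ_C = h/(m_e·c) ≈ 2.42631024 pm

cos θ = 1 - 1.4073/2.42631024
cos θ = 1 - 0.580017
cos θ = 0.419983

θ = arccos(0.419983)
θ = 65.17°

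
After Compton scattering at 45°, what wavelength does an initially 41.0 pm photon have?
41.7106 pm

Using the Compton formula: λ' = λ + λ_C(1 − cos θ)

For θ = 45°, cos θ = √2/2 (exact) ≈ 0.7071, so:
1 − cos 45° = 1 − (√2/2) ≈ 0.2929

Δλ = λ_C × 0.2929 = 2.4263 × 0.2929 = 0.7106 pm

λ' = 41.0 + 0.7106 = 41.7106 pm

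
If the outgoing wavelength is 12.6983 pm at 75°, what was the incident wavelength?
10.9000 pm

From λ' = λ + Δλ, we have λ = λ' - Δλ

First calculate the Compton shift:
Δλ = λ_C(1 - cos θ)
Δλ = 2.4263 × (1 - cos(75°))
Δλ = 2.4263 × 0.7412
Δλ = 1.7983 pm

Initial wavelength:
λ = λ' - Δλ
λ = 12.6983 - 1.7983
λ = 10.9000 pm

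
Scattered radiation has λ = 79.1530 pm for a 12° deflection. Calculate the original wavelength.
79.1000 pm

From λ' = λ + Δλ, we have λ = λ' - Δλ

First calculate the Compton shift:
Δλ = λ_C(1 - cos θ)
Δλ = 2.4263 × (1 - cos(12°))
Δλ = 2.4263 × 0.0219
Δλ = 0.0530 pm

Initial wavelength:
λ = λ' - Δλ
λ = 79.1530 - 0.0530
λ = 79.1000 pm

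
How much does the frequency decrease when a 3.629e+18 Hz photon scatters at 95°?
1.123e+17 Hz (decrease)

Convert frequency to wavelength (c = 299792458 m/s):
λ₀ = c/f₀ = 299792458/3.629e+18 = 8.2610212e-11 m = 82.6102 pm

Calculate Compton shift:
Δλ = λ_C(1 - cos(95°)) = 2.6378 pm

Final wavelength:
λ' = λ₀ + Δλ = 82.6102 + 2.6378 = 85.2480 pm

Final frequency:
f' = c/λ' = 299792458/8.5247989e-11 = 3.5167100e+18 Hz

Frequency shift (decrease):
Δf = f₀ - f' = 3.629e+18 - 3.5167100e+18 = 1.123e+17 Hz

(Intermediate values are shown rounded; full precision is carried through to the final answer.)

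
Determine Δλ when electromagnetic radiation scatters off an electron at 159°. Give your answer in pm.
4.6915 pm

Using the Compton scattering formula:
Δλ = λ_C(1 - cos θ)

where λ_C = h/(m_e·c) ≈ 2.4263 pm is the Compton wavelength of an electron.

For θ = 159°:
cos(159°) = -0.9336
1 - cos(159°) = 1.9336

Δλ = 2.4263 × 1.9336
Δλ = 4.6915 pm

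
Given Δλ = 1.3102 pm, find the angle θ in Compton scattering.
62.61°

From the Compton formula Δλ = λ_C(1 - cos θ), we can solve for θ:

cos θ = 1 - Δλ/λ_C

Given:
- Δλ = 1.3102 pm
- λ_C = h/(m_e·c) ≈ 2.42631024 pm

cos θ = 1 - 1.3102/2.42631024
cos θ = 1 - 0.539997
cos θ = 0.460003

θ = arccos(0.460003)
θ = 62.61°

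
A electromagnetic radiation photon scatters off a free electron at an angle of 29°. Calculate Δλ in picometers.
0.3042 pm

Using the Compton scattering formula:
Δλ = λ_C(1 - cos θ)

where λ_C = h/(m_e·c) ≈ 2.4263 pm is the Compton wavelength of an electron.

For θ = 29°:
cos(29°) = 0.8746
1 - cos(29°) = 0.1254

Δλ = 2.4263 × 0.1254
Δλ = 0.3042 pm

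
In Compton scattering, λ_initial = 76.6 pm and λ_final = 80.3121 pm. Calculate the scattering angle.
122.00°

First find the wavelength shift:
Δλ = λ' - λ = 80.3121 - 76.6 = 3.7121 pm

Using Δλ = λ_C(1 - cos θ), with λ_C = h/(m_e·c) ≈ 2.42631024 pm:
cos θ = 1 - Δλ/λ_C
cos θ = 1 - 3.7121/2.42631024
cos θ = -0.529936

θ = arccos(-0.529936)
θ = 122.00°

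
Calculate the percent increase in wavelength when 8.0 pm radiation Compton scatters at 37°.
6.1072%

Calculate the Compton shift:
Δλ = λ_C(1 - cos(37°))
Δλ = 2.4263 × (1 - cos(37°))
Δλ = 2.4263 × 0.2014
Δλ = 0.4886 pm

Percentage change:
(Δλ/λ₀) × 100 = (0.4886/8.0) × 100
= 6.1072%

(Intermediate values are shown rounded; full precision is carried through to the final answer.)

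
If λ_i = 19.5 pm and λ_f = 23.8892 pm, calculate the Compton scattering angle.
144.00°

First find the wavelength shift:
Δλ = λ' - λ = 23.8892 - 19.5 = 4.3892 pm

Using Δλ = λ_C(1 - cos θ), with λ_C = h/(m_e·c) ≈ 2.42631024 pm:
cos θ = 1 - Δλ/λ_C
cos θ = 1 - 4.3892/2.42631024
cos θ = -0.809002

θ = arccos(-0.809002)
θ = 144.00°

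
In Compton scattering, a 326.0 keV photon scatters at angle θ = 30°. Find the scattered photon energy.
300.3304 keV

First convert energy to wavelength:
λ = hc/E, with hc ≈ 1239.842 keV·pm (i.e. 1239.842 eV·nm)

For E = 326.0 keV = 326000 eV:
λ = 1239.842 keV·pm / 326.0 keV
λ = 3.8032 pm

Calculate the Compton shift:
Δλ = λ_C(1 - cos(30°)) = 2.4263 × 0.1340
Δλ = 0.3251 pm

Final wavelength:
λ' = 3.8032 + 0.3251 = 4.1283 pm

Final energy:
E' = hc/λ' = 1239.842 / 4.1283 = 300.3304 keV

(Intermediate values are shown rounded; full precision is carried through to the final answer.)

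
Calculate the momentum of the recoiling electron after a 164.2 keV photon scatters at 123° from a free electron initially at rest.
1.2940e-22 kg·m/s

The electron is initially at rest, so by conservation of momentum:
p⃗_e = p⃗₀ − p⃗'  (incident photon momentum minus scattered photon momentum)

Photon momentum magnitudes (p = h/λ = E/c):
λ₀ = hc/E₀ = 7.5508 pm → p₀ = h/λ₀ = 8.7753e-23 kg·m/s
Δλ = λ_C(1 − cos 123°) = 3.7478 pm
λ' = 11.2986 pm → p' = h/λ' = 5.8645e-23 kg·m/s

The scattered photon makes angle θ = 123° with the incident direction, so by the law of cosines:
|p⃗_e|² = p₀² + p'² − 2p₀p'cos θ
|p⃗_e|² = (8.7753e-23)² + (5.8645e-23)² − 2·8.7753e-23·5.8645e-23·cos(123°)
|p⃗_e| = 1.2940e-22 kg·m/s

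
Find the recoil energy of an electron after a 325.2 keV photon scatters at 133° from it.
168.1308 keV

By energy conservation: K_e = E_initial - E_final

First find the scattered photon energy:
Initial wavelength: λ = hc/E = 3.8126 pm
Compton shift: Δλ = λ_C(1 - cos(133°)) = 4.0810 pm
Final wavelength: λ' = 3.8126 + 4.0810 = 7.8936 pm
Final photon energy: E' = hc/λ' = 157.0692 keV

Electron kinetic energy:
K_e = E - E' = 325.2000 - 157.0692 = 168.1308 keV

(Intermediate values are shown rounded; full precision is carried through to the final answer.)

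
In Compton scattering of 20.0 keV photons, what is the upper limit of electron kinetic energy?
1.4519 keV

Maximum energy transfer occurs at θ = 180° (backscattering).

Initial photon: E₀ = 20.0 keV → λ₀ = 61.9921 pm

Maximum Compton shift (at 180°):
Δλ_max = 2λ_C = 2 × 2.4263 = 4.8526 pm

Final wavelength:
λ' = 61.9921 + 4.8526 = 66.8447 pm

Minimum photon energy (maximum energy to electron):
E'_min = hc/λ' = 18.5481 keV

Maximum electron kinetic energy:
K_max = E₀ - E'_min = 20.0000 - 18.5481 = 1.4519 keV

(Intermediate values are shown rounded; full precision is carried through to the final answer.)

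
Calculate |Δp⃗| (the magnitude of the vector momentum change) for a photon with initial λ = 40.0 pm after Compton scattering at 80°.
2.0796e-23 kg·m/s

Photon momentum magnitude is p = h/λ.

Initial momentum:
p₀ = h/λ = 6.6261e-34/4.0000e-11 = 1.6565e-23 kg·m/s

After scattering:
λ' = λ + Δλ = 40.0 + 2.0050 = 42.0050 pm
p' = h/λ' = 6.6261e-34/4.2005e-11 = 1.5774e-23 kg·m/s

Momentum is a vector; the scattered photon's direction makes angle θ = 80° with the incident direction. The magnitude of the vector change Δp⃗ = p⃗₀ − p⃗' is found from the law of cosines:
|Δp⃗|² = p₀² + p'² − 2p₀p'cos θ
|Δp⃗|² = (1.6565e-23)² + (1.5774e-23)² − 2·1.6565e-23·1.5774e-23·cos(80°)
|Δp⃗| = 2.0796e-23 kg·m/s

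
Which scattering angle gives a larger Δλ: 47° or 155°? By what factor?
155° produces the larger shift by a factor of 5.995

Calculate both shifts using Δλ = λ_C(1 - cos θ):

For θ₁ = 47°:
Δλ₁ = 2.4263 × (1 - cos(47°))
Δλ₁ = 2.4263 × 0.3180
Δλ₁ = 0.7716 pm

For θ₂ = 155°:
Δλ₂ = 2.4263 × (1 - cos(155°))
Δλ₂ = 2.4263 × 1.9063
Δλ₂ = 4.6253 pm

The 155° angle produces the larger shift.
Ratio: 4.6253/0.7716 = 5.995

(Intermediate values are shown rounded; full precision is carried through to the final answer.)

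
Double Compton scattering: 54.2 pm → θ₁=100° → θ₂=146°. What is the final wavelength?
61.4854 pm

Apply Compton shift twice:

First scattering at θ₁ = 100°:
Δλ₁ = λ_C(1 - cos(100°))
Δλ₁ = 2.4263 × 1.1736
Δλ₁ = 2.8476 pm

After first scattering:
λ₁ = 54.2 + 2.8476 = 57.0476 pm

Second scattering at θ₂ = 146°:
Δλ₂ = λ_C(1 - cos(146°))
Δλ₂ = 2.4263 × 1.8290
Δλ₂ = 4.4378 pm

Final wavelength:
λ₂ = 57.0476 + 4.4378 = 61.4854 pm

Total shift: Δλ_total = 2.8476 + 4.4378 = 7.2854 pm

(Intermediate values are shown rounded; full precision is carried through to the final answer.)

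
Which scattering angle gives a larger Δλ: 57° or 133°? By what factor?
133° produces the larger shift by a factor of 3.694

Calculate both shifts using Δλ = λ_C(1 - cos θ):

For θ₁ = 57°:
Δλ₁ = 2.4263 × (1 - cos(57°))
Δλ₁ = 2.4263 × 0.4554
Δλ₁ = 1.1048 pm

For θ₂ = 133°:
Δλ₂ = 2.4263 × (1 - cos(133°))
Δλ₂ = 2.4263 × 1.6820
Δλ₂ = 4.0810 pm

The 133° angle produces the larger shift.
Ratio: 4.0810/1.1048 = 3.694

(Intermediate values are shown rounded; full precision is carried through to the final answer.)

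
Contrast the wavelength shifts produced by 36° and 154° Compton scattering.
154° produces the larger shift by a factor of 9.942

Calculate both shifts using Δλ = λ_C(1 - cos θ):

For θ₁ = 36°:
Δλ₁ = 2.4263 × (1 - cos(36°))
Δλ₁ = 2.4263 × 0.1910
Δλ₁ = 0.4634 pm

For θ₂ = 154°:
Δλ₂ = 2.4263 × (1 - cos(154°))
Δλ₂ = 2.4263 × 1.8988
Δλ₂ = 4.6071 pm

The 154° angle produces the larger shift.
Ratio: 4.6071/0.4634 = 9.942

(Intermediate values are shown rounded; full precision is carried through to the final answer.)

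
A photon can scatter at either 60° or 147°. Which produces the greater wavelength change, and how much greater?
147° produces the larger shift by a factor of 3.677

Calculate both shifts using Δλ = λ_C(1 - cos θ):

For θ₁ = 60°:
Δλ₁ = 2.4263 × (1 - cos(60°))
Δλ₁ = 2.4263 × 0.5000
Δλ₁ = 1.2132 pm

For θ₂ = 147°:
Δλ₂ = 2.4263 × (1 - cos(147°))
Δλ₂ = 2.4263 × 1.8387
Δλ₂ = 4.4612 pm

The 147° angle produces the larger shift.
Ratio: 4.4612/1.2132 = 3.677

(Intermediate values are shown rounded; full precision is carried through to the final answer.)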